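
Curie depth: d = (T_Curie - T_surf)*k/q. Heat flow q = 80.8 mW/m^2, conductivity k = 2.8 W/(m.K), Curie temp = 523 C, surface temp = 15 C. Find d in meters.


T_Curie - T_surf = 523 - 15 = 508 C
Convert q to W/m^2: 80.8 mW/m^2 = 0.0808 W/m^2
d = 508 * 2.8 / 0.0808 = 17603.96 m

17603.96


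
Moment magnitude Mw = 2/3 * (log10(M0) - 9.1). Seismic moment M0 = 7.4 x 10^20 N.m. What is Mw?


log10(M0) = log10(7.4 x 10^20) = 20.8692
Mw = 2/3 * (20.8692 - 9.1)
= 2/3 * 11.7692
= 7.85

7.85


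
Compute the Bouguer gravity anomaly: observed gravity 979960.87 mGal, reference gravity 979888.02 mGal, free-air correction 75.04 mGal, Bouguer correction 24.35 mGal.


BA = g_obs - g_ref + FAC - BC
= 979960.87 - 979888.02 + 75.04 - 24.35
= 123.54 mGal

123.54


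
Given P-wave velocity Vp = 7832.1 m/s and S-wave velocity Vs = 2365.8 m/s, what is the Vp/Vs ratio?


Vp/Vs = 7832.1 / 2365.8
= 3.3106

3.3106


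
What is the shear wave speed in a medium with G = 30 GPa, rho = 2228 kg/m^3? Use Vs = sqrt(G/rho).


Convert G to Pa: G = 30e9 Pa
Compute G/rho = 30e9 / 2228 = 13464991.0233
Vs = sqrt(13464991.0233) = 3669.47 m/s

3669.47


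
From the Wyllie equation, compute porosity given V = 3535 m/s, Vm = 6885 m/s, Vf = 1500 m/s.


1/V - 1/Vm = 1/3535 - 1/6885 = 0.00013764
1/Vf - 1/Vm = 1/1500 - 1/6885 = 0.00052142
phi = 0.00013764 / 0.00052142 = 0.264

0.264


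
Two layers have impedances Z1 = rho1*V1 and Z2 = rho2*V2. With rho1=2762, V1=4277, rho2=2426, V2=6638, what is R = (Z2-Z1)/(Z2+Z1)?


Z1 = 2762 * 4277 = 11813074
Z2 = 2426 * 6638 = 16103788
R = (16103788 - 11813074) / (16103788 + 11813074) = 4290714 / 27916862 = 0.1537

0.1537


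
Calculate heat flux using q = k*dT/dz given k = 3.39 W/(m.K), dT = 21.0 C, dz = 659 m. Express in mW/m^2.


q = k * dT / dz * 1000
= 3.39 * 21.0 / 659 * 1000
= 0.108027 * 1000
= 108.0273 mW/m^2

108.0273


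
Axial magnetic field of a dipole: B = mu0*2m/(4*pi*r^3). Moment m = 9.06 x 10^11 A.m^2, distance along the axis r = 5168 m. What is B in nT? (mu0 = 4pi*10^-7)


m = 9.06 x 10^11 = 906000000000 A.m^2
2m = 1812000000000 A.m^2
r^3 = 5168^3 = 138028101632
B = (4pi*10^-7) * 1812000000000 / (4*pi * 138028101632) * 1e9
= 2277026.355322 / 1734512280304.15 * 1e9
= 1312.7762 nT

1312.7762


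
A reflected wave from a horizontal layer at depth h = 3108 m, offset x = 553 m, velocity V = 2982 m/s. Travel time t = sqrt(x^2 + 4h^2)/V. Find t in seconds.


x^2 + 4h^2 = 553^2 + 4*3108^2 = 305809 + 38638656 = 38944465
sqrt(38944465) = 6240.5501
t = 6240.5501 / 2982 = 2.0927 s

2.0927


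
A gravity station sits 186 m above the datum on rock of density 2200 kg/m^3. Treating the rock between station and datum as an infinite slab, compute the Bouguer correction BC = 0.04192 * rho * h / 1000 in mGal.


BC = 0.04192 * rho * h / 1000
= 0.04192 * 2200 * 186 / 1000
= 17.1537 mGal

17.1537


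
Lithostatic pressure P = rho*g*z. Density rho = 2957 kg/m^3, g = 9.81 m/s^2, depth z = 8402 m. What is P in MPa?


P = rho * g * z / 1e6
= 2957 * 9.81 * 8402 / 1e6
= 243726644.34 / 1e6
= 243.7266 MPa

243.7266


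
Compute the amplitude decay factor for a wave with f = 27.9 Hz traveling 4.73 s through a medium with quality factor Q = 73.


pi*f*t/Q = pi*27.9*4.73/73 = 5.679268
A/A0 = exp(-5.679268) = 0.003416

0.003416


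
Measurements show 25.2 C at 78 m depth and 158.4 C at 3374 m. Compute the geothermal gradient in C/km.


dT = 158.4 - 25.2 = 133.2 C
dz = 3374 - 78 = 3296 m
gradient = dT/dz * 1000 = 133.2/3296 * 1000 = 40.4126 C/km

40.4126


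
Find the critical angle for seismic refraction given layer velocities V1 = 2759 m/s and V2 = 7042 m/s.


V1/V2 = 2759/7042 = 0.391792
theta_c = arcsin(0.391792) = 23.0661 degrees

23.0661


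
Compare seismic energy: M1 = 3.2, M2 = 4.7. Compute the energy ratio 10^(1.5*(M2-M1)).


M2 - M1 = 4.7 - 3.2 = 1.5
1.5 * 1.5 = 2.25
ratio = 10^2.25 = 177.83

177.83


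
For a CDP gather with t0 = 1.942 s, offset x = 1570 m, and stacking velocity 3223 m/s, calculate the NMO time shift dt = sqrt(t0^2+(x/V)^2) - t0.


x/Vnmo = 1570/3223 = 0.487124
(x/Vnmo)^2 = 0.23729
t0^2 = 3.771364
sqrt(3.771364 + 0.23729) = 2.002162
dt = 2.002162 - 1.942 = 0.060162

0.060162


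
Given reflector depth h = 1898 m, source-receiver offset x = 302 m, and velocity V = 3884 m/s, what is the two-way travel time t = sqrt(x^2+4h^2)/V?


x^2 + 4h^2 = 302^2 + 4*1898^2 = 91204 + 14409616 = 14500820
sqrt(14500820) = 3807.9942
t = 3807.9942 / 3884 = 0.9804 s

0.9804


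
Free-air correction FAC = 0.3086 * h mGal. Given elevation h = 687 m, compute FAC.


FAC = 0.3086 * h
= 0.3086 * 687
= 212.0082 mGal

212.0082


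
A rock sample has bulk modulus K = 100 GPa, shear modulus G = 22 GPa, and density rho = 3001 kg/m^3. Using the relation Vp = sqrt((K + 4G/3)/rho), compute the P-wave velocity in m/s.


First compute the effective modulus:
K + 4G/3 = 100e9 + 4*22e9/3 = 129333333333.33 Pa
Then divide by density:
129333333333.33 / 3001 = 43096745.5293 Pa/(kg/m^3)
Take the square root:
Vp = sqrt(43096745.5293) = 6564.81 m/s

6564.81


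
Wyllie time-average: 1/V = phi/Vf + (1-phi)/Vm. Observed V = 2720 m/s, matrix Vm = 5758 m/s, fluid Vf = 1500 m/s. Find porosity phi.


1/V - 1/Vm = 1/2720 - 1/5758 = 0.00019398
1/Vf - 1/Vm = 1/1500 - 1/5758 = 0.000493
phi = 0.00019398 / 0.000493 = 0.3935

0.3935


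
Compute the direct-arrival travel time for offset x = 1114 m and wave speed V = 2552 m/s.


t = x / V
= 1114 / 2552
= 0.4365 s

0.4365


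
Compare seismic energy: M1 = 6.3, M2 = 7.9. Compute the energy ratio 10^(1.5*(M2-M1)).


M2 - M1 = 7.9 - 6.3 = 1.6
1.5 * 1.6 = 2.4
ratio = 10^2.4 = 251.19

251.19


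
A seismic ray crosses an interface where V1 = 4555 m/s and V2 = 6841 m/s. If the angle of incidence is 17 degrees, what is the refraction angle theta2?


sin(theta1) = sin(17 deg) = 0.292372
sin(theta2) = V2/V1 * sin(theta1) = 6841/4555 * 0.292372 = 0.439103
theta2 = arcsin(0.439103) = 26.0467 degrees

26.0467


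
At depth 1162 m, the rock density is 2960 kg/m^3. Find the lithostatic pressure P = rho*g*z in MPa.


P = rho * g * z / 1e6
= 2960 * 9.81 * 1162 / 1e6
= 33741691.2 / 1e6
= 33.7417 MPa

33.7417


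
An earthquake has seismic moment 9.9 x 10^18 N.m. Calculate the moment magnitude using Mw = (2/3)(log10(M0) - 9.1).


log10(M0) = log10(9.9 x 10^18) = 18.9956
Mw = 2/3 * (18.9956 - 9.1)
= 2/3 * 9.8956
= 6.6

6.6


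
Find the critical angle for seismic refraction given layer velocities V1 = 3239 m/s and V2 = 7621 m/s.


V1/V2 = 3239/7621 = 0.42501
theta_c = arcsin(0.42501) = 25.1513 degrees

25.1513


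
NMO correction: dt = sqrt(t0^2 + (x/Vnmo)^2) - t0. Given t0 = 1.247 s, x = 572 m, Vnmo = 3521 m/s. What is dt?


x/Vnmo = 572/3521 = 0.162454
(x/Vnmo)^2 = 0.026391
t0^2 = 1.555009
sqrt(1.555009 + 0.026391) = 1.257537
dt = 1.257537 - 1.247 = 0.010537

0.010537


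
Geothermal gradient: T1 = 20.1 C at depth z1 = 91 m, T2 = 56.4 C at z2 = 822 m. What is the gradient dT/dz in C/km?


dT = 56.4 - 20.1 = 36.3 C
dz = 822 - 91 = 731 m
gradient = dT/dz * 1000 = 36.3/731 * 1000 = 49.658 C/km

49.658


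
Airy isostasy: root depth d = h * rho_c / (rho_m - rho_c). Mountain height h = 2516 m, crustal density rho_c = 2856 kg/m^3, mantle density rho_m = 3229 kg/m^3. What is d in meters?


rho_m - rho_c = 3229 - 2856 = 373
d = 2516 * 2856 / 373
= 7185696 / 373
= 19264.6 m

19264.6


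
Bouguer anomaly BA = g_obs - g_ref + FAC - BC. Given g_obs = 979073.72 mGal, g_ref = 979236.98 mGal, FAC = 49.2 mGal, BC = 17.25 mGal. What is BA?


BA = g_obs - g_ref + FAC - BC
= 979073.72 - 979236.98 + 49.2 - 17.25
= -131.31 mGal

-131.31


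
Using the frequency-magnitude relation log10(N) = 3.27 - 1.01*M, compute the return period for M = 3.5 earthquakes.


log10(N) = 3.27 - 1.01*3.5 = -0.265
N = 10^-0.265 = 0.54325
T = 1/N = 1/0.54325 = 1.8408 years

1.8408


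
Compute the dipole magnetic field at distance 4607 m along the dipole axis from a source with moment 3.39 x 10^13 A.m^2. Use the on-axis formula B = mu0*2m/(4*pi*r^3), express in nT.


m = 3.39 x 10^13 = 33900000000000 A.m^2
2m = 67800000000000 A.m^2
r^3 = 4607^3 = 97781036543
B = (4pi*10^-7) * 67800000000000 / (4*pi * 97781036543) * 1e9
= 85199992.765355 / 1228752744255.54 * 1e9
= 69338.5982 nT

69338.5982


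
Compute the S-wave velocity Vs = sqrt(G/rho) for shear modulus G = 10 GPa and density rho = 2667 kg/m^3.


Convert G to Pa: G = 10e9 Pa
Compute G/rho = 10e9 / 2667 = 3749531.3086
Vs = sqrt(3749531.3086) = 1936.37 m/s

1936.37


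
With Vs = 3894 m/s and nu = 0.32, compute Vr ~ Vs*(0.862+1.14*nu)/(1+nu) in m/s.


Numerator factor = 0.862 + 1.14*0.32 = 1.2268
Denominator = 1 + 0.32 = 1.32
Vr = 3894 * 1.2268 / 1.32 = 3619.06 m/s

3619.06


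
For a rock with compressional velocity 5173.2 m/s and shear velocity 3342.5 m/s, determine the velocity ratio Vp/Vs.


Vp/Vs = 5173.2 / 3342.5
= 1.5477

1.5477


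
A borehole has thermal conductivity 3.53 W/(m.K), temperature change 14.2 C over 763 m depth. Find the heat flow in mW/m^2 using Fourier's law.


q = k * dT / dz * 1000
= 3.53 * 14.2 / 763 * 1000
= 0.065696 * 1000
= 65.6959 mW/m^2

65.6959


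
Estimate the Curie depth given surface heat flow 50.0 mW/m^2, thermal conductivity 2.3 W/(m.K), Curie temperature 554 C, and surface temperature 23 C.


T_Curie - T_surf = 554 - 23 = 531 C
Convert q to W/m^2: 50.0 mW/m^2 = 0.05 W/m^2
d = 531 * 2.3 / 0.05 = 24426.0 m

24426.0


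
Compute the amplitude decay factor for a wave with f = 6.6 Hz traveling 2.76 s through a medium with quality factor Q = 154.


pi*f*t/Q = pi*6.6*2.76/154 = 0.371606
A/A0 = exp(-0.371606) = 0.689626

0.689626


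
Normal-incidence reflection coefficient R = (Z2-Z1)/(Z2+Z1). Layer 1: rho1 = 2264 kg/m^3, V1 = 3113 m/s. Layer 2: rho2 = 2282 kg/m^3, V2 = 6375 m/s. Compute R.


Z1 = 2264 * 3113 = 7047832
Z2 = 2282 * 6375 = 14547750
R = (14547750 - 7047832) / (14547750 + 7047832) = 7499918 / 21595582 = 0.3473

0.3473


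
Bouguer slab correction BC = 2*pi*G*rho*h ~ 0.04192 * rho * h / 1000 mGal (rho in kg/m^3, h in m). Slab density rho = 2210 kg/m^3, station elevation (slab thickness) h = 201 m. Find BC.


BC = 0.04192 * rho * h / 1000
= 0.04192 * 2210 * 201 / 1000
= 18.6213 mGal

18.6213


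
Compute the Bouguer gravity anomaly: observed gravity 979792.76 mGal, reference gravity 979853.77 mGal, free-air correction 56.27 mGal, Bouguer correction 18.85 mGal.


BA = g_obs - g_ref + FAC - BC
= 979792.76 - 979853.77 + 56.27 - 18.85
= -23.59 mGal

-23.59


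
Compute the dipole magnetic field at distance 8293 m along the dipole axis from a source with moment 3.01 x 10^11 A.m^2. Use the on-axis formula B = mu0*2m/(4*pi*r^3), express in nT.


m = 3.01 x 10^11 = 301000000000 A.m^2
2m = 602000000000 A.m^2
r^3 = 8293^3 = 570341529757
B = (4pi*10^-7) * 602000000000 / (4*pi * 570341529757) * 1e9
= 756495.510984 / 7167123039687.02 * 1e9
= 105.5508 nT

105.5508


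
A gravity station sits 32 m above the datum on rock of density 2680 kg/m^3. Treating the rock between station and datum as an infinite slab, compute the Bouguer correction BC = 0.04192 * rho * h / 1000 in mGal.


BC = 0.04192 * rho * h / 1000
= 0.04192 * 2680 * 32 / 1000
= 3.5951 mGal

3.5951


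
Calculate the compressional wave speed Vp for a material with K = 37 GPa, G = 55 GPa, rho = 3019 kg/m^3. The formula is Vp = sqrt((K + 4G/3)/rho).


First compute the effective modulus:
K + 4G/3 = 37e9 + 4*55e9/3 = 110333333333.33 Pa
Then divide by density:
110333333333.33 / 3019 = 36546317.7653 Pa/(kg/m^3)
Take the square root:
Vp = sqrt(36546317.7653) = 6045.36 m/s

6045.36


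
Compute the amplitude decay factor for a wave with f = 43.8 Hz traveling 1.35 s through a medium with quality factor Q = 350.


pi*f*t/Q = pi*43.8*1.35/350 = 0.53075
A/A0 = exp(-0.53075) = 0.588164

0.588164


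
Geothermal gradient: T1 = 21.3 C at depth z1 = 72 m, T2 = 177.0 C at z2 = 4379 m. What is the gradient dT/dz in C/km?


dT = 177.0 - 21.3 = 155.7 C
dz = 4379 - 72 = 4307 m
gradient = dT/dz * 1000 = 155.7/4307 * 1000 = 36.1505 C/km

36.1505


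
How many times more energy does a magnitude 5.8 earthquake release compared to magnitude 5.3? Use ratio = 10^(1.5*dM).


M2 - M1 = 5.8 - 5.3 = 0.5
1.5 * 0.5 = 0.75
ratio = 10^0.75 = 5.62

5.62


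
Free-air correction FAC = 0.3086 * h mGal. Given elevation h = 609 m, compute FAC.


FAC = 0.3086 * h
= 0.3086 * 609
= 187.9374 mGal

187.9374


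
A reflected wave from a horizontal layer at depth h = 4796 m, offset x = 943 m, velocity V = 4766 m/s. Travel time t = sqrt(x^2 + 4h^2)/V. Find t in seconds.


x^2 + 4h^2 = 943^2 + 4*4796^2 = 889249 + 92006464 = 92895713
sqrt(92895713) = 9638.2422
t = 9638.2422 / 4766 = 2.0223 s

2.0223


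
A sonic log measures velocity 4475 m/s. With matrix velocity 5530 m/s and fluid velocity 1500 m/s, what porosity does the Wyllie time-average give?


1/V - 1/Vm = 1/4475 - 1/5530 = 4.263e-05
1/Vf - 1/Vm = 1/1500 - 1/5530 = 0.00048583
phi = 4.263e-05 / 0.00048583 = 0.0877

0.0877


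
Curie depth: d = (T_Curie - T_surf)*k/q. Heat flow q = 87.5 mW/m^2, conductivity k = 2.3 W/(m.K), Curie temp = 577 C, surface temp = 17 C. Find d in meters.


T_Curie - T_surf = 577 - 17 = 560 C
Convert q to W/m^2: 87.5 mW/m^2 = 0.0875 W/m^2
d = 560 * 2.3 / 0.0875 = 14720.0 m

14720.0


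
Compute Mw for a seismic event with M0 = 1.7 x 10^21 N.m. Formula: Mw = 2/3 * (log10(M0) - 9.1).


log10(M0) = log10(1.7 x 10^21) = 21.2304
Mw = 2/3 * (21.2304 - 9.1)
= 2/3 * 12.1304
= 8.09

8.09


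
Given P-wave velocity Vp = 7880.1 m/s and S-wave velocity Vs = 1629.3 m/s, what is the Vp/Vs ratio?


Vp/Vs = 7880.1 / 1629.3
= 4.8365

4.8365


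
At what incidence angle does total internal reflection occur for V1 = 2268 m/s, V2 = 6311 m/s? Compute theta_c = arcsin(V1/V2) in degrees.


V1/V2 = 2268/6311 = 0.359373
theta_c = arcsin(0.359373) = 21.0617 degrees

21.0617


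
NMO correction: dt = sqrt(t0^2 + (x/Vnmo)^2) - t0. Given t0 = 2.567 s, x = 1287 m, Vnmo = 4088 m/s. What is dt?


x/Vnmo = 1287/4088 = 0.314824
(x/Vnmo)^2 = 0.099114
t0^2 = 6.589489
sqrt(6.589489 + 0.099114) = 2.586233
dt = 2.586233 - 2.567 = 0.019233

0.019233


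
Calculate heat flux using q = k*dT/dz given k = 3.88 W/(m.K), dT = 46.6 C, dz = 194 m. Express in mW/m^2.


q = k * dT / dz * 1000
= 3.88 * 46.6 / 194 * 1000
= 0.932 * 1000
= 932.0 mW/m^2

932.0


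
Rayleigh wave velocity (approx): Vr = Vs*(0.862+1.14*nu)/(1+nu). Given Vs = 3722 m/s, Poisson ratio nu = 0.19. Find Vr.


Numerator factor = 0.862 + 1.14*0.19 = 1.0786
Denominator = 1 + 0.19 = 1.19
Vr = 3722 * 1.0786 / 1.19 = 3373.57 m/s

3373.57


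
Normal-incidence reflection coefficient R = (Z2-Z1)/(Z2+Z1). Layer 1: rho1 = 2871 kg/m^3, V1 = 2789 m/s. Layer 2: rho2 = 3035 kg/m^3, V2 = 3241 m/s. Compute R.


Z1 = 2871 * 2789 = 8007219
Z2 = 3035 * 3241 = 9836435
R = (9836435 - 8007219) / (9836435 + 8007219) = 1829216 / 17843654 = 0.1025

0.1025


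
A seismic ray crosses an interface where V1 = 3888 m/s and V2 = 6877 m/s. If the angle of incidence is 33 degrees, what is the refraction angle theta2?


sin(theta1) = sin(33 deg) = 0.544639
sin(theta2) = V2/V1 * sin(theta1) = 6877/3888 * 0.544639 = 0.963344
theta2 = arcsin(0.963344) = 74.4388 degrees

74.4388


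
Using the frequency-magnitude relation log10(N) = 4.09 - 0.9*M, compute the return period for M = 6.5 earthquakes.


log10(N) = 4.09 - 0.9*6.5 = -1.76
N = 10^-1.76 = 0.017378
T = 1/N = 1/0.017378 = 57.544 years

57.544


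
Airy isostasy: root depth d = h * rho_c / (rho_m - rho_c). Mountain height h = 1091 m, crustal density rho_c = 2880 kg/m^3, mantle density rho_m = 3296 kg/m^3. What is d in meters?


rho_m - rho_c = 3296 - 2880 = 416
d = 1091 * 2880 / 416
= 3142080 / 416
= 7553.08 m

7553.08


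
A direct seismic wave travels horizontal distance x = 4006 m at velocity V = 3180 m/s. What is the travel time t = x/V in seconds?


t = x / V
= 4006 / 3180
= 1.2597 s

1.2597


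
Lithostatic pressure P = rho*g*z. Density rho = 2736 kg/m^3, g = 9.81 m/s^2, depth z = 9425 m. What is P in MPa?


P = rho * g * z / 1e6
= 2736 * 9.81 * 9425 / 1e6
= 252968508.0 / 1e6
= 252.9685 MPa

252.9685


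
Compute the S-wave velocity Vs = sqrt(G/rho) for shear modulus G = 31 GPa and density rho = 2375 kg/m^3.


Convert G to Pa: G = 31e9 Pa
Compute G/rho = 31e9 / 2375 = 13052631.5789
Vs = sqrt(13052631.5789) = 3612.84 m/s

3612.84


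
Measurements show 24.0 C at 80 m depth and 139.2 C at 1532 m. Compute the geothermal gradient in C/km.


dT = 139.2 - 24.0 = 115.2 C
dz = 1532 - 80 = 1452 m
gradient = dT/dz * 1000 = 115.2/1452 * 1000 = 79.3388 C/km

79.3388


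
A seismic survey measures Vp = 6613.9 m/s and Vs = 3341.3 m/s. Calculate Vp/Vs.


Vp/Vs = 6613.9 / 3341.3
= 1.9794

1.9794


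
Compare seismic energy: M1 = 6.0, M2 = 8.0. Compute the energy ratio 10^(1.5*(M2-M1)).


M2 - M1 = 8.0 - 6.0 = 2.0
1.5 * 2.0 = 3.0
ratio = 10^3.0 = 1000.0

1000.0


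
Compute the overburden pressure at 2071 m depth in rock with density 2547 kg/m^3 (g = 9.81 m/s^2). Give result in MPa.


P = rho * g * z / 1e6
= 2547 * 9.81 * 2071 / 1e6
= 51746150.97 / 1e6
= 51.7462 MPa

51.7462


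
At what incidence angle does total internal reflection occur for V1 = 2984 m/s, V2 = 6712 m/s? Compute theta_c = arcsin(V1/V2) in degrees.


V1/V2 = 2984/6712 = 0.444577
theta_c = arcsin(0.444577) = 26.3963 degrees

26.3963


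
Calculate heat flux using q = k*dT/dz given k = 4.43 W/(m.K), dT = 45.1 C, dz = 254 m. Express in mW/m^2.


q = k * dT / dz * 1000
= 4.43 * 45.1 / 254 * 1000
= 0.786587 * 1000
= 786.5866 mW/m^2

786.5866


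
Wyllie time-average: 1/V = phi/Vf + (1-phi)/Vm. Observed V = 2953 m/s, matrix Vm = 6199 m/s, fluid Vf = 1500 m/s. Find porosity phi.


1/V - 1/Vm = 1/2953 - 1/6199 = 0.00017732
1/Vf - 1/Vm = 1/1500 - 1/6199 = 0.00050535
phi = 0.00017732 / 0.00050535 = 0.3509

0.3509


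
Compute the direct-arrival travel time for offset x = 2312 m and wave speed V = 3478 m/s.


t = x / V
= 2312 / 3478
= 0.6647 s

0.6647


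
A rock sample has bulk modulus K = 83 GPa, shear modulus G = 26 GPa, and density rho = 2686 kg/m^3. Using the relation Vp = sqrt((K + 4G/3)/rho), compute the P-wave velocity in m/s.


First compute the effective modulus:
K + 4G/3 = 83e9 + 4*26e9/3 = 117666666666.67 Pa
Then divide by density:
117666666666.67 / 2686 = 43807396.3763 Pa/(kg/m^3)
Take the square root:
Vp = sqrt(43807396.3763) = 6618.72 m/s

6618.72


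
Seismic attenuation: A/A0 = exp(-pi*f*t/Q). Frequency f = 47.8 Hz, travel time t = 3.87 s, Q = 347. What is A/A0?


pi*f*t/Q = pi*47.8*3.87/347 = 1.674786
A/A0 = exp(-1.674786) = 0.187348

0.187348


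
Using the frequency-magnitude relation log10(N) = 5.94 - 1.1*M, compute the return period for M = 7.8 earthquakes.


log10(N) = 5.94 - 1.1*7.8 = -2.64
N = 10^-2.64 = 0.002291
T = 1/N = 1/0.002291 = 436.5158 years

436.5158


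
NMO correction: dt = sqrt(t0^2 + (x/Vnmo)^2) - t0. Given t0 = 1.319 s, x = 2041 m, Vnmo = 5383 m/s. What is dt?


x/Vnmo = 2041/5383 = 0.379157
(x/Vnmo)^2 = 0.14376
t0^2 = 1.739761
sqrt(1.739761 + 0.14376) = 1.372414
dt = 1.372414 - 1.319 = 0.053414

0.053414


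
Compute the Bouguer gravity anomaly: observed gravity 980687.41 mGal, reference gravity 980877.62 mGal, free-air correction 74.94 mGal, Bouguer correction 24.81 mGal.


BA = g_obs - g_ref + FAC - BC
= 980687.41 - 980877.62 + 74.94 - 24.81
= -140.08 mGal

-140.08


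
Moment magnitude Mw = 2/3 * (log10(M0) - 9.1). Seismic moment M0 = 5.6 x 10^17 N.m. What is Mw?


log10(M0) = log10(5.6 x 10^17) = 17.7482
Mw = 2/3 * (17.7482 - 9.1)
= 2/3 * 8.6482
= 5.77

5.77


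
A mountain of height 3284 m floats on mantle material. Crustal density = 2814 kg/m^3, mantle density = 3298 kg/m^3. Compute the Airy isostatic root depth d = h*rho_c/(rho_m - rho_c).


rho_m - rho_c = 3298 - 2814 = 484
d = 3284 * 2814 / 484
= 9241176 / 484
= 19093.34 m

19093.34


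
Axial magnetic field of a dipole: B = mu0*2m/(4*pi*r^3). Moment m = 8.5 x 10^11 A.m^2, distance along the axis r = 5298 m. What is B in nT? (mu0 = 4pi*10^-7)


m = 8.5 x 10^11 = 850000000000 A.m^2
2m = 1700000000000 A.m^2
r^3 = 5298^3 = 148708523592
B = (4pi*10^-7) * 1700000000000 / (4*pi * 148708523592) * 1e9
= 2136283.004441 / 1868726420971.25 * 1e9
= 1143.1759 nT

1143.1759


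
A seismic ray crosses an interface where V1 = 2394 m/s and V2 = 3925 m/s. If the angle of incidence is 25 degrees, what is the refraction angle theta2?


sin(theta1) = sin(25 deg) = 0.422618
sin(theta2) = V2/V1 * sin(theta1) = 3925/2394 * 0.422618 = 0.692889
theta2 = arcsin(0.692889) = 43.8592 degrees

43.8592


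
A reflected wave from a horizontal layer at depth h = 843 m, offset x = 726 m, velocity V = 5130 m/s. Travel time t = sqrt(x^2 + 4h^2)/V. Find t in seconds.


x^2 + 4h^2 = 726^2 + 4*843^2 = 527076 + 2842596 = 3369672
sqrt(3369672) = 1835.6666
t = 1835.6666 / 5130 = 0.3578 s

0.3578


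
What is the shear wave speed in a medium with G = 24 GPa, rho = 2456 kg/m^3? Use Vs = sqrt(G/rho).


Convert G to Pa: G = 24e9 Pa
Compute G/rho = 24e9 / 2456 = 9771986.9707
Vs = sqrt(9771986.9707) = 3126.02 m/s

3126.02


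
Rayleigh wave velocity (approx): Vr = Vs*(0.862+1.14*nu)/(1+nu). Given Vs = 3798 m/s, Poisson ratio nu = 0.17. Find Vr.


Numerator factor = 0.862 + 1.14*0.17 = 1.0558
Denominator = 1 + 0.17 = 1.17
Vr = 3798 * 1.0558 / 1.17 = 3427.29 m/s

3427.29


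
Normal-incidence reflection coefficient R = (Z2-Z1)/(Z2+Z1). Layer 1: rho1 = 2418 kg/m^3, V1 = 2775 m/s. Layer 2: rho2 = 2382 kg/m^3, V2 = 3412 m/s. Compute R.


Z1 = 2418 * 2775 = 6709950
Z2 = 2382 * 3412 = 8127384
R = (8127384 - 6709950) / (8127384 + 6709950) = 1417434 / 14837334 = 0.0955

0.0955


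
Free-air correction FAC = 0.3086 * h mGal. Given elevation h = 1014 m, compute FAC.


FAC = 0.3086 * h
= 0.3086 * 1014
= 312.9204 mGal

312.9204


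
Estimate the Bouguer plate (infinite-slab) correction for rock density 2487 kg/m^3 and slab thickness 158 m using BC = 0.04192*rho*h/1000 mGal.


BC = 0.04192 * rho * h / 1000
= 0.04192 * 2487 * 158 / 1000
= 16.4723 mGal

16.4723


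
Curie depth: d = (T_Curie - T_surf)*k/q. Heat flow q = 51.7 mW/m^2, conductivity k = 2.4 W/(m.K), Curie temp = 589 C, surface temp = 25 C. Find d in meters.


T_Curie - T_surf = 589 - 25 = 564 C
Convert q to W/m^2: 51.7 mW/m^2 = 0.0517 W/m^2
d = 564 * 2.4 / 0.0517 = 26181.82 m

26181.82


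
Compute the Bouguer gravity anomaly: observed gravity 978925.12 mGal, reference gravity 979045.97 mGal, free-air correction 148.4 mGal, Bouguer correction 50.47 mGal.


BA = g_obs - g_ref + FAC - BC
= 978925.12 - 979045.97 + 148.4 - 50.47
= -22.92 mGal

-22.92


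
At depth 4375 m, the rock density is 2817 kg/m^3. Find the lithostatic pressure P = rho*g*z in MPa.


P = rho * g * z / 1e6
= 2817 * 9.81 * 4375 / 1e6
= 120902118.75 / 1e6
= 120.9021 MPa

120.9021


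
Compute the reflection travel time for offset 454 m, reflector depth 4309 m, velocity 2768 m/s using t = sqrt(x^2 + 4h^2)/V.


x^2 + 4h^2 = 454^2 + 4*4309^2 = 206116 + 74269924 = 74476040
sqrt(74476040) = 8629.9502
t = 8629.9502 / 2768 = 3.1178 s

3.1178


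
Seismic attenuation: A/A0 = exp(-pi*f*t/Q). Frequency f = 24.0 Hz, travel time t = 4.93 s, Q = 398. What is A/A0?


pi*f*t/Q = pi*24.0*4.93/398 = 0.933953
A/A0 = exp(-0.933953) = 0.392997

0.392997


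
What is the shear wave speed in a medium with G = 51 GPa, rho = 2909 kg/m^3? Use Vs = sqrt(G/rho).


Convert G to Pa: G = 51e9 Pa
Compute G/rho = 51e9 / 2909 = 17531797.8687
Vs = sqrt(17531797.8687) = 4187.1 m/s

4187.1


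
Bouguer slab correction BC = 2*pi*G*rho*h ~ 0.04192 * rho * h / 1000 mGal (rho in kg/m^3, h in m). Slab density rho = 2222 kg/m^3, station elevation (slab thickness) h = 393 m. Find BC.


BC = 0.04192 * rho * h / 1000
= 0.04192 * 2222 * 393 / 1000
= 36.6065 mGal

36.6065


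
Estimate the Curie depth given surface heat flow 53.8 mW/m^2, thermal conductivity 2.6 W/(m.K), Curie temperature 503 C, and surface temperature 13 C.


T_Curie - T_surf = 503 - 13 = 490 C
Convert q to W/m^2: 53.8 mW/m^2 = 0.0538 W/m^2
d = 490 * 2.6 / 0.0538 = 23680.3 m

23680.3


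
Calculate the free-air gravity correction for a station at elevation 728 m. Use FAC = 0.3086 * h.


FAC = 0.3086 * h
= 0.3086 * 728
= 224.6608 mGal

224.6608


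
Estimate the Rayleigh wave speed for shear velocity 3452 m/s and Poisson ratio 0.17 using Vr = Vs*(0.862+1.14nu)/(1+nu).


Numerator factor = 0.862 + 1.14*0.17 = 1.0558
Denominator = 1 + 0.17 = 1.17
Vr = 3452 * 1.0558 / 1.17 = 3115.06 m/s

3115.06


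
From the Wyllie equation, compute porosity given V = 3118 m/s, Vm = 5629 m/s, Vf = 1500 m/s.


1/V - 1/Vm = 1/3118 - 1/5629 = 0.00014307
1/Vf - 1/Vm = 1/1500 - 1/5629 = 0.00048902
phi = 0.00014307 / 0.00048902 = 0.2926

0.2926


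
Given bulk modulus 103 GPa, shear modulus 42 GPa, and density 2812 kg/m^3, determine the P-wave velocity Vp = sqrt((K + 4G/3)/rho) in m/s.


First compute the effective modulus:
K + 4G/3 = 103e9 + 4*42e9/3 = 159000000000.0 Pa
Then divide by density:
159000000000.0 / 2812 = 56543385.4908 Pa/(kg/m^3)
Take the square root:
Vp = sqrt(56543385.4908) = 7519.53 m/s

7519.53


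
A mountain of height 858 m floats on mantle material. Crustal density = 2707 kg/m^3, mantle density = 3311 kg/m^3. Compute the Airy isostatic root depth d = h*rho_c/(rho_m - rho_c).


rho_m - rho_c = 3311 - 2707 = 604
d = 858 * 2707 / 604
= 2322606 / 604
= 3845.37 m

3845.37


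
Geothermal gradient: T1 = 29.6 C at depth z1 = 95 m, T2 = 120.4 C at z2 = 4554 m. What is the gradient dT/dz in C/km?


dT = 120.4 - 29.6 = 90.8 C
dz = 4554 - 95 = 4459 m
gradient = dT/dz * 1000 = 90.8/4459 * 1000 = 20.3633 C/km

20.3633


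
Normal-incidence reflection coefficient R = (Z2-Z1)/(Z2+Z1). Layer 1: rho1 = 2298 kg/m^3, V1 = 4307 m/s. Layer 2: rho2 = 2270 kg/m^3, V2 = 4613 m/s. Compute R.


Z1 = 2298 * 4307 = 9897486
Z2 = 2270 * 4613 = 10471510
R = (10471510 - 9897486) / (10471510 + 9897486) = 574024 / 20368996 = 0.0282

0.0282


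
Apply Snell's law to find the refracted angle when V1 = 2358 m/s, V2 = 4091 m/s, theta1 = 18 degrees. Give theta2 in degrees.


sin(theta1) = sin(18 deg) = 0.309017
sin(theta2) = V2/V1 * sin(theta1) = 4091/2358 * 0.309017 = 0.536127
theta2 = arcsin(0.536127) = 32.4204 degrees

32.4204


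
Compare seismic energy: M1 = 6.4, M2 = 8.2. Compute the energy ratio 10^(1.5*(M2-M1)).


M2 - M1 = 8.2 - 6.4 = 1.8
1.5 * 1.8 = 2.7
ratio = 10^2.7 = 501.19

501.19


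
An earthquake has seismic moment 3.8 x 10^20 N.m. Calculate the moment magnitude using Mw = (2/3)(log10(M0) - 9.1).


log10(M0) = log10(3.8 x 10^20) = 20.5798
Mw = 2/3 * (20.5798 - 9.1)
= 2/3 * 11.4798
= 7.65

7.65


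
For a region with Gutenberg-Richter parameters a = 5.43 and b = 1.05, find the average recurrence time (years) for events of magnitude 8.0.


log10(N) = 5.43 - 1.05*8.0 = -2.97
N = 10^-2.97 = 0.001072
T = 1/N = 1/0.001072 = 933.2543 years

933.2543


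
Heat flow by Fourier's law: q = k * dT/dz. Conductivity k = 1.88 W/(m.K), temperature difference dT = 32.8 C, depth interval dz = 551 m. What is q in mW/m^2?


q = k * dT / dz * 1000
= 1.88 * 32.8 / 551 * 1000
= 0.111913 * 1000
= 111.9129 mW/m^2

111.9129


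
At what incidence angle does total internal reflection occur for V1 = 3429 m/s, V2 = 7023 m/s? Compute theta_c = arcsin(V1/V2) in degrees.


V1/V2 = 3429/7023 = 0.488253
theta_c = arcsin(0.488253) = 29.2258 degrees

29.2258


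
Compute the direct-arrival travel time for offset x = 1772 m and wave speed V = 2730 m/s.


t = x / V
= 1772 / 2730
= 0.6491 s

0.6491


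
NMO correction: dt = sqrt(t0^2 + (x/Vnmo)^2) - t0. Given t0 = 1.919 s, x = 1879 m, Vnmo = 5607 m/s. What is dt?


x/Vnmo = 1879/5607 = 0.335117
(x/Vnmo)^2 = 0.112303
t0^2 = 3.682561
sqrt(3.682561 + 0.112303) = 1.948041
dt = 1.948041 - 1.919 = 0.029041

0.029041


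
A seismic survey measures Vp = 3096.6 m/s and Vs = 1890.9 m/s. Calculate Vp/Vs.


Vp/Vs = 3096.6 / 1890.9
= 1.6376

1.6376


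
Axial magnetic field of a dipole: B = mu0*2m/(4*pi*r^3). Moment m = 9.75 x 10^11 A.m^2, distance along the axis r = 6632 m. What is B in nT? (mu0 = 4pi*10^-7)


m = 9.75 x 10^11 = 975000000000 A.m^2
2m = 1950000000000 A.m^2
r^3 = 6632^3 = 291698067968
B = (4pi*10^-7) * 1950000000000 / (4*pi * 291698067968) * 1e9
= 2450442.2698 / 3665586029578.42 * 1e9
= 668.4995 nT

668.4995


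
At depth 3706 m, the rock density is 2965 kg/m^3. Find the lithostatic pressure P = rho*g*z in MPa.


P = rho * g * z / 1e6
= 2965 * 9.81 * 3706 / 1e6
= 107795124.9 / 1e6
= 107.7951 MPa

107.7951


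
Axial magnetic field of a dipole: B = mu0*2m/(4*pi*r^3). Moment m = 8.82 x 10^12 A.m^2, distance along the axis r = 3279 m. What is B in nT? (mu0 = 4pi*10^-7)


m = 8.82 x 10^12 = 8820000000000 A.m^2
2m = 17640000000000 A.m^2
r^3 = 3279^3 = 35255286639
B = (4pi*10^-7) * 17640000000000 / (4*pi * 35255286639) * 1e9
= 22167077.76373 / 443030998021.14 * 1e9
= 50035.0492 nT

50035.0492


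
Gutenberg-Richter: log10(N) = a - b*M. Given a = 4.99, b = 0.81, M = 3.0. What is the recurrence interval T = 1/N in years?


log10(N) = 4.99 - 0.81*3.0 = 2.56
N = 10^2.56 = 363.078055
T = 1/N = 1/363.078055 = 0.0028 years

0.0028


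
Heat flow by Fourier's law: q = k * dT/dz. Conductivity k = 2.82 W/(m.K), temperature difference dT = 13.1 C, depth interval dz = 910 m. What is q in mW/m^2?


q = k * dT / dz * 1000
= 2.82 * 13.1 / 910 * 1000
= 0.040596 * 1000
= 40.5956 mW/m^2

40.5956


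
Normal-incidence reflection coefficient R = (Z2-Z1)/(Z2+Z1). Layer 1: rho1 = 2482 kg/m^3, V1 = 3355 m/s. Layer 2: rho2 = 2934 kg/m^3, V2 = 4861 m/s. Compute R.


Z1 = 2482 * 3355 = 8327110
Z2 = 2934 * 4861 = 14262174
R = (14262174 - 8327110) / (14262174 + 8327110) = 5935064 / 22589284 = 0.2627

0.2627


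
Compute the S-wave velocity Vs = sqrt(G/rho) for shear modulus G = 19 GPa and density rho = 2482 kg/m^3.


Convert G to Pa: G = 19e9 Pa
Compute G/rho = 19e9 / 2482 = 7655116.8413
Vs = sqrt(7655116.8413) = 2766.79 m/s

2766.79


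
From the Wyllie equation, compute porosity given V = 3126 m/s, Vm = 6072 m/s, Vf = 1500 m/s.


1/V - 1/Vm = 1/3126 - 1/6072 = 0.00015521
1/Vf - 1/Vm = 1/1500 - 1/6072 = 0.00050198
phi = 0.00015521 / 0.00050198 = 0.3092

0.3092


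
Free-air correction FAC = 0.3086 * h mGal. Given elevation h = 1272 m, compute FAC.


FAC = 0.3086 * h
= 0.3086 * 1272
= 392.5392 mGal

392.5392


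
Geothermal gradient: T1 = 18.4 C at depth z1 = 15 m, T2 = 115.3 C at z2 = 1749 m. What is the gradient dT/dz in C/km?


dT = 115.3 - 18.4 = 96.9 C
dz = 1749 - 15 = 1734 m
gradient = dT/dz * 1000 = 96.9/1734 * 1000 = 55.8824 C/km

55.8824


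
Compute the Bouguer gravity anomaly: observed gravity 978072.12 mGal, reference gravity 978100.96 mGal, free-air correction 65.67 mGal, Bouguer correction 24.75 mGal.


BA = g_obs - g_ref + FAC - BC
= 978072.12 - 978100.96 + 65.67 - 24.75
= 12.08 mGal

12.08


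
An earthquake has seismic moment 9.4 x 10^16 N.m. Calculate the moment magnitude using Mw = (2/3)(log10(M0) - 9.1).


log10(M0) = log10(9.4 x 10^16) = 16.9731
Mw = 2/3 * (16.9731 - 9.1)
= 2/3 * 7.8731
= 5.25

5.25


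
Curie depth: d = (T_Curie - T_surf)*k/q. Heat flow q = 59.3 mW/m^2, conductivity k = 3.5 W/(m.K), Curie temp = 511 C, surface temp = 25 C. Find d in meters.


T_Curie - T_surf = 511 - 25 = 486 C
Convert q to W/m^2: 59.3 mW/m^2 = 0.0593 W/m^2
d = 486 * 3.5 / 0.0593 = 28684.65 m

28684.65


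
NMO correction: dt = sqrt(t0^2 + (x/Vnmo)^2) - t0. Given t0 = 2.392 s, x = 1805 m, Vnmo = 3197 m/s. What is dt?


x/Vnmo = 1805/3197 = 0.564592
(x/Vnmo)^2 = 0.318764
t0^2 = 5.721664
sqrt(5.721664 + 0.318764) = 2.457728
dt = 2.457728 - 2.392 = 0.065728

0.065728


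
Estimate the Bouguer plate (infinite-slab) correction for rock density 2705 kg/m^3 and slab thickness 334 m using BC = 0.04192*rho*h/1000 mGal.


BC = 0.04192 * rho * h / 1000
= 0.04192 * 2705 * 334 / 1000
= 37.8735 mGal

37.8735


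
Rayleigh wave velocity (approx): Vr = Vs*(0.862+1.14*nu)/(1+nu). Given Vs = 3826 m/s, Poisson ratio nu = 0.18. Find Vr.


Numerator factor = 0.862 + 1.14*0.18 = 1.0672
Denominator = 1 + 0.18 = 1.18
Vr = 3826 * 1.0672 / 1.18 = 3460.26 m/s

3460.26


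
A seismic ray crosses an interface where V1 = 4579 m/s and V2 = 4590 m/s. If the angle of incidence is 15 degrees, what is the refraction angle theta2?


sin(theta1) = sin(15 deg) = 0.258819
sin(theta2) = V2/V1 * sin(theta1) = 4590/4579 * 0.258819 = 0.259441
theta2 = arcsin(0.259441) = 15.0369 degrees

15.0369


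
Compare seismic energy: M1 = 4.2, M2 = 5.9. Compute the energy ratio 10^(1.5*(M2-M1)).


M2 - M1 = 5.9 - 4.2 = 1.7
1.5 * 1.7 = 2.55
ratio = 10^2.55 = 354.81

354.81


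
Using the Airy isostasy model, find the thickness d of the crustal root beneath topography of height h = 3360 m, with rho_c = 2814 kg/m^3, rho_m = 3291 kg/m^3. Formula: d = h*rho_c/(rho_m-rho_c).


rho_m - rho_c = 3291 - 2814 = 477
d = 3360 * 2814 / 477
= 9455040 / 477
= 19821.89 m

19821.89


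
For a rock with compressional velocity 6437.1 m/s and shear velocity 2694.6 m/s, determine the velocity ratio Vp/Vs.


Vp/Vs = 6437.1 / 2694.6
= 2.3889

2.3889


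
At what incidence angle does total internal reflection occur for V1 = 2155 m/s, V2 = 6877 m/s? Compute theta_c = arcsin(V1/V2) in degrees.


V1/V2 = 2155/6877 = 0.313363
theta_c = arcsin(0.313363) = 18.262 degrees

18.262


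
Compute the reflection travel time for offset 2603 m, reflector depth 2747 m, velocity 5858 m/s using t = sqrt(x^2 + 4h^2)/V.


x^2 + 4h^2 = 2603^2 + 4*2747^2 = 6775609 + 30184036 = 36959645
sqrt(36959645) = 6079.4445
t = 6079.4445 / 5858 = 1.0378 s

1.0378


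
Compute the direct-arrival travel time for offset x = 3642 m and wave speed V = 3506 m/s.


t = x / V
= 3642 / 3506
= 1.0388 s

1.0388


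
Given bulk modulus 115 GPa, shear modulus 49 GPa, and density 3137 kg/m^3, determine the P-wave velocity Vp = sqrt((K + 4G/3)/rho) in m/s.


First compute the effective modulus:
K + 4G/3 = 115e9 + 4*49e9/3 = 180333333333.33 Pa
Then divide by density:
180333333333.33 / 3137 = 57485920.7311 Pa/(kg/m^3)
Take the square root:
Vp = sqrt(57485920.7311) = 7581.95 m/s

7581.95


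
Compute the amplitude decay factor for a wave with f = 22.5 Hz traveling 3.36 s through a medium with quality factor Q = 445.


pi*f*t/Q = pi*22.5*3.36/445 = 0.533718
A/A0 = exp(-0.533718) = 0.586421

0.586421


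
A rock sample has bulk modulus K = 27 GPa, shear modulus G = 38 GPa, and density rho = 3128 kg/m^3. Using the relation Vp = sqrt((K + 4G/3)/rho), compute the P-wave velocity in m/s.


First compute the effective modulus:
K + 4G/3 = 27e9 + 4*38e9/3 = 77666666666.67 Pa
Then divide by density:
77666666666.67 / 3128 = 24829497.0162 Pa/(kg/m^3)
Take the square root:
Vp = sqrt(24829497.0162) = 4982.92 m/s

4982.92


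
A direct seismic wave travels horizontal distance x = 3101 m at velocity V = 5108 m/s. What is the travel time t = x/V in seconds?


t = x / V
= 3101 / 5108
= 0.6071 s

0.6071


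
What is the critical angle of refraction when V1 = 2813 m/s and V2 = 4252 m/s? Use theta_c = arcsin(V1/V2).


V1/V2 = 2813/4252 = 0.661571
theta_c = arcsin(0.661571) = 41.4198 degrees

41.4198


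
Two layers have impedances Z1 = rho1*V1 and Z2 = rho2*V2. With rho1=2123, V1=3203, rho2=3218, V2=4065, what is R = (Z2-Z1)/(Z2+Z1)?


Z1 = 2123 * 3203 = 6799969
Z2 = 3218 * 4065 = 13081170
R = (13081170 - 6799969) / (13081170 + 6799969) = 6281201 / 19881139 = 0.3159

0.3159


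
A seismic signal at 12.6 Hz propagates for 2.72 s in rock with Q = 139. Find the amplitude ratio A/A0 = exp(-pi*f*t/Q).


pi*f*t/Q = pi*12.6*2.72/139 = 0.774595
A/A0 = exp(-0.774595) = 0.460891

0.460891


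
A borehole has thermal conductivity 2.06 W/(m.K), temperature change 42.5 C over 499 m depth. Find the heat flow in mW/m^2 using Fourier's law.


q = k * dT / dz * 1000
= 2.06 * 42.5 / 499 * 1000
= 0.175451 * 1000
= 175.4509 mW/m^2

175.4509


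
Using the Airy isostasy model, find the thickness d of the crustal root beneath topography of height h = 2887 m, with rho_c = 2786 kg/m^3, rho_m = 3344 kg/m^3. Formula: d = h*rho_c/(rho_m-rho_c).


rho_m - rho_c = 3344 - 2786 = 558
d = 2887 * 2786 / 558
= 8043182 / 558
= 14414.3 m

14414.3


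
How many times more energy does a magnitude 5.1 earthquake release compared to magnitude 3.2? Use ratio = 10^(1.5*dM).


M2 - M1 = 5.1 - 3.2 = 1.9
1.5 * 1.9 = 2.85
ratio = 10^2.85 = 707.95

707.95


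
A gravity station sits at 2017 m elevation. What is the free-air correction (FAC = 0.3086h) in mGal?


FAC = 0.3086 * h
= 0.3086 * 2017
= 622.4462 mGal

622.4462


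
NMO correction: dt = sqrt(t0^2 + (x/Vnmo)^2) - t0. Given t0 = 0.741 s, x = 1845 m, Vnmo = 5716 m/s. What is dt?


x/Vnmo = 1845/5716 = 0.322778
(x/Vnmo)^2 = 0.104186
t0^2 = 0.549081
sqrt(0.549081 + 0.104186) = 0.808249
dt = 0.808249 - 0.741 = 0.067249

0.067249


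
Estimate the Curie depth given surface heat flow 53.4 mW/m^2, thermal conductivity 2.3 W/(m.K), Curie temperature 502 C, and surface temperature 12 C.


T_Curie - T_surf = 502 - 12 = 490 C
Convert q to W/m^2: 53.4 mW/m^2 = 0.0534 W/m^2
d = 490 * 2.3 / 0.0534 = 21104.87 m

21104.87


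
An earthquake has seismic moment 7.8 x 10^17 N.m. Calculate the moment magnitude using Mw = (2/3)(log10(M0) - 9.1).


log10(M0) = log10(7.8 x 10^17) = 17.8921
Mw = 2/3 * (17.8921 - 9.1)
= 2/3 * 8.7921
= 5.86

5.86


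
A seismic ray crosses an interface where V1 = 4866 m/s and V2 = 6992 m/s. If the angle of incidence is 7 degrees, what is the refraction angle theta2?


sin(theta1) = sin(7 deg) = 0.121869
sin(theta2) = V2/V1 * sin(theta1) = 6992/4866 * 0.121869 = 0.175115
theta2 = arcsin(0.175115) = 10.0854 degrees

10.0854


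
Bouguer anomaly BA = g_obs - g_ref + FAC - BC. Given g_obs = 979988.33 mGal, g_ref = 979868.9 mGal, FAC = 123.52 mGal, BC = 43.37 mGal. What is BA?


BA = g_obs - g_ref + FAC - BC
= 979988.33 - 979868.9 + 123.52 - 43.37
= 199.58 mGal

199.58


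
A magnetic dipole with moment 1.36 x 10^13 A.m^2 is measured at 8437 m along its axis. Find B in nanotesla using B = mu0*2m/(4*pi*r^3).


m = 1.36 x 10^13 = 13600000000000 A.m^2
2m = 27200000000000 A.m^2
r^3 = 8437^3 = 600570709453
B = (4pi*10^-7) * 27200000000000 / (4*pi * 600570709453) * 1e9
= 34180528.071057 / 7546994115115.02 * 1e9
= 4529.0254 nT

4529.0254


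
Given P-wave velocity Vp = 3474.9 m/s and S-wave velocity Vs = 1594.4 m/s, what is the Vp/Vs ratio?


Vp/Vs = 3474.9 / 1594.4
= 2.1794

2.1794


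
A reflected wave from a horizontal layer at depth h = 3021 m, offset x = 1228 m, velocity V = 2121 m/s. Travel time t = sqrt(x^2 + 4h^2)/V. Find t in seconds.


x^2 + 4h^2 = 1228^2 + 4*3021^2 = 1507984 + 36505764 = 38013748
sqrt(38013748) = 6165.529
t = 6165.529 / 2121 = 2.9069 s

2.9069


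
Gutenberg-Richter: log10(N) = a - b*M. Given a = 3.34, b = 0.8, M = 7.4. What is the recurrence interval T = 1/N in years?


log10(N) = 3.34 - 0.8*7.4 = -2.58
N = 10^-2.58 = 0.00263
T = 1/N = 1/0.00263 = 380.1894 years

380.1894


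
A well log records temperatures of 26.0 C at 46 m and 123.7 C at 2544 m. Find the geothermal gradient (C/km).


dT = 123.7 - 26.0 = 97.7 C
dz = 2544 - 46 = 2498 m
gradient = dT/dz * 1000 = 97.7/2498 * 1000 = 39.1113 C/km

39.1113


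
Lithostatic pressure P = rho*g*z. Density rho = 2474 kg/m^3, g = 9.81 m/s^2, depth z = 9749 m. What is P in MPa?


P = rho * g * z / 1e6
= 2474 * 9.81 * 9749 / 1e6
= 236607645.06 / 1e6
= 236.6076 MPa

236.6076
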